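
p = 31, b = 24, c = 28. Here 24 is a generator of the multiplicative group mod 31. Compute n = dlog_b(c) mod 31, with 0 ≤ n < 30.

Successive powers of 24 modulo 31:
  24^0=1  24^1=24  24^2=18  24^3=29  24^4=14  24^5=26
  24^6=4  24^7=3  24^8=10  24^9=23  24^10=25  24^11=11
  24^12=16  24^13=12  24^14=9  24^15=30  24^16=7  24^17=13
  24^18=2  24^19=17  24^20=5  24^21=27  24^22=28
So 24^22 ≡ 28 (mod 31), giving n = 22.

22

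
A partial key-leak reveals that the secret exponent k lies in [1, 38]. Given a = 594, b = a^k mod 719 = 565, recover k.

Compute 594^1 mod 719 = 594, then multiply by 594 repeatedly:
  594^1=594  594^2=526  594^3=398  594^4=580  594^5=119
  594^6=224  594^7=41  594^8=627  594^9=715  594^10=500
  594^11=53  594^12=565
Found 565 at exponent 12.

12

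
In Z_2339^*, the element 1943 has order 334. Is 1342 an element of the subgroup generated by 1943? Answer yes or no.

1342 ∈ ⟨1943⟩ iff 1342^334 ≡ 1 (mod 2339), since |⟨1943⟩| = 334.
1342^334 mod 2339 = 1.
Since 1 = 1, 1342 lies in the subgroup.

yes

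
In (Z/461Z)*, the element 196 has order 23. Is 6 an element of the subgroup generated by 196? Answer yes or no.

6 ∈ ⟨196⟩ iff 6^23 ≡ 1 (mod 461), since |⟨196⟩| = 23.
6^23 mod 461 = 114.
Since 114 ≠ 1, 6 does not lie in the subgroup.

no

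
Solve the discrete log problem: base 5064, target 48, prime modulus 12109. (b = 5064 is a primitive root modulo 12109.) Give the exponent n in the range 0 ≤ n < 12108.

10648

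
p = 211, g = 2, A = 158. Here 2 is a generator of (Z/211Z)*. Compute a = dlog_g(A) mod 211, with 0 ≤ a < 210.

Baby-step giant-step with m = ceil(sqrt(210)) = 15.
Baby table (2^j mod 211 for j=0..14):
  0:1  1:2  2:4  3:8  4:16  5:32  6:64  7:128
  8:45  9:90  10:180  11:149  12:87  13:174  14:137
Giant step factor: 2^(-15) ≡ 67 (mod 211).
Scan 158·67^i mod 211 for i = 0, 1, …:
  i=0: 158   i=1: 36   i=2: 91   i=3: 189
  i=4: 3   i=5: 201   i=6: 174
Match at i=6, j=13: a = 6·15 + 13 = 103.

103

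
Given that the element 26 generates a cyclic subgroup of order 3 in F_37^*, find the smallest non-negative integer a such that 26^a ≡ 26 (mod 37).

Successive powers of 26 modulo 37:
  26^0=1  26^1=26
So 26^1 ≡ 26 (mod 37), giving a = 1.

1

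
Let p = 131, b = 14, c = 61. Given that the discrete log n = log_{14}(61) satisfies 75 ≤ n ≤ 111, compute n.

Compute 14^75 mod 131 = 86, then multiply by 14 repeatedly:
  14^75=86  14^76=25  14^77=88  14^78=53  14^79=87
  14^80=39  14^81=22  14^82=46  14^83=120  14^84=108
  14^85=71  14^86=77  14^87=30  14^88=27  14^89=116
  14^90=52  14^91=73  14^92=105  14^93=29  14^94=13
  14^95=51  14^96=59  14^97=40  14^98=36  14^99=111
  14^100=113  14^101=10  14^102=9  14^103=126  14^104=61
Found 61 at exponent 104.

104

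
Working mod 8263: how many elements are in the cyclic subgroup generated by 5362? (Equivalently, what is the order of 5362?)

8262

The order of 5362 must divide p − 1 = 8262 = 2 · 3^5 · 17.
Divisors: 1, 2, 3, 6, 9, 17, 18, 27, 34, 51, 54, 81, 102, 153, 162, 243, 306, 459, 486, 918, 1377, 2754, 4131, 8262.
Check each in increasing order: 5362^1 ≡ 5362;  5362^2 ≡ 4067;  5362^3 ≡ 1197;  5362^6 ≡ 3310;  5362^9 ≡ 4093;  5362^17 ≡ 2004;  5362^18 ≡ 3548;  5362^27 ≡ 3873;  5362^34 ≡ 198;  5362^51 ≡ 168;  5362^54 ≡ 2784;  5362^81 ≡ 7480;  5362^102 ≡ 3435;  5362^153 ≡ 6933;  5362^162 ≡ 1627;  5362^243 ≡ 6824;  5362^306 ≡ 618;  5362^459 ≡ 4360;  5362^486 ≡ 4971;  5362^918 ≡ 4700;  5362^1377 ≡ 8023;  5362^2754 ≡ 8022;  5362^4131 ≡ 8262;  5362^8262 ≡ 1.
Smallest exponent giving 1 is 8262.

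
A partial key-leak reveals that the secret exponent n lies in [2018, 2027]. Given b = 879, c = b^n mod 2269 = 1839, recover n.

Compute 879^2018 mod 2269 = 1839, then multiply by 879 repeatedly:
  879^2018=1839
Found 1839 at exponent 2018.

2018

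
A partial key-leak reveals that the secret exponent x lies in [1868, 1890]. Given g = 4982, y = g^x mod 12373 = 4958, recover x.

1879

Compute 4982^1868 mod 12373 = 6991, then multiply by 4982 repeatedly:
  4982^1868=6991  4982^1869=11540  4982^1870=7322  4982^1871=2600  4982^1872=11042
  4982^1873=886  4982^1874=9264  4982^1875=1958  4982^1876=4832  4982^1877=7539
  4982^1878=7243  4982^1879=4958
Found 4958 at exponent 1879.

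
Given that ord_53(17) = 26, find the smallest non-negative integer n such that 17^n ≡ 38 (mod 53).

9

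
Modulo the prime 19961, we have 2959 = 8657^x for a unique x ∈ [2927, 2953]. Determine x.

Compute 8657^2927 mod 19961 = 15311, then multiply by 8657 repeatedly:
  8657^2927=15311  8657^2928=6287  8657^2929=12873  8657^2930=19259  8657^2931=10891
  8657^2932=7584  8657^2933=2959
Found 2959 at exponent 2933.

2933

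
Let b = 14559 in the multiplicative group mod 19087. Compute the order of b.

6362

The order of 14559 must divide p − 1 = 19086 = 2 · 3 · 3181.
Divisors: 1, 2, 3, 6, 3181, 6362, 9543, 19086.
Check each in increasing order: 14559^1 ≡ 14559;  14559^2 ≡ 3346;  14559^3 ≡ 4390;  14559^6 ≡ 13317;  14559^3181 ≡ 19086;  14559^6362 ≡ 1.
Smallest exponent giving 1 is 6362.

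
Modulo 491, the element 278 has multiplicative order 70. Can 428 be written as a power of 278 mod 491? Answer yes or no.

428 ∈ ⟨278⟩ iff 428^70 ≡ 1 (mod 491), since |⟨278⟩| = 70.
428^70 mod 491 = 1.
Since 1 = 1, 428 lies in the subgroup.

yes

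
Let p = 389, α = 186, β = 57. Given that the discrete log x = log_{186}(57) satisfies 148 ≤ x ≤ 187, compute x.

153

Compute 186^148 mod 389 = 184, then multiply by 186 repeatedly:
  186^148=184  186^149=381  186^150=68  186^151=200  186^152=245
  186^153=57
Found 57 at exponent 153.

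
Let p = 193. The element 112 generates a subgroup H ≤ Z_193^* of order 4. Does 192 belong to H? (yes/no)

yes

⟨112⟩ has order 4; its elements mod 193 are {1, 81, 112, 192}.
192 is in this set.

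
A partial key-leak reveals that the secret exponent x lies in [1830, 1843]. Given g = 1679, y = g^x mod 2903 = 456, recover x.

Compute 1679^1830 mod 2903 = 1770, then multiply by 1679 repeatedly:
  1679^1830=1770  1679^1831=2061  1679^1832=43  1679^1833=2525  1679^1834=1095
  1679^1835=906  1679^1836=2  1679^1837=455  1679^1838=456
Found 456 at exponent 1838.

1838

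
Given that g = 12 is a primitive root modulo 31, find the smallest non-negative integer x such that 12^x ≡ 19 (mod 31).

16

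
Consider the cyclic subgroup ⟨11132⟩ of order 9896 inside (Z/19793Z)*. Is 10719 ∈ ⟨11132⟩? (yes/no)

no

10719 ∈ ⟨11132⟩ iff 10719^9896 ≡ 1 (mod 19793), since |⟨11132⟩| = 9896.
10719^9896 mod 19793 = 19792.
Since 19792 ≠ 1, 10719 does not lie in the subgroup.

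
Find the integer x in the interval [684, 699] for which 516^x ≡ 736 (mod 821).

Compute 516^684 mod 821 = 676, then multiply by 516 repeatedly:
  516^684=676  516^685=712  516^686=405  516^687=446  516^688=256
  516^689=736
Found 736 at exponent 689.

689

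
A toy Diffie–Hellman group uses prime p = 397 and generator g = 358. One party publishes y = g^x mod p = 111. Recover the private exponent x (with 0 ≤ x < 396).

22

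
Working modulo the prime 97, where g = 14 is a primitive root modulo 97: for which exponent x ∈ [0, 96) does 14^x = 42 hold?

39

Baby-step giant-step with m = ceil(sqrt(96)) = 10.
Baby table (14^j mod 97 for j=0..9):
  0:1  1:14  2:2  3:28  4:4  5:56  6:8  7:15
  8:16  9:30
Giant step factor: 14^(-10) ≡ 94 (mod 97).
Scan 42·94^i mod 97 for i = 0, 1, …:
  i=0: 42   i=1: 68   i=2: 87   i=3: 30
Match at i=3, j=9: x = 3·10 + 9 = 39.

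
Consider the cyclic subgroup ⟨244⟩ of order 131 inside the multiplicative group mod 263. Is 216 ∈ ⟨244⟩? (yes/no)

yes

216 ∈ ⟨244⟩ iff 216^131 ≡ 1 (mod 263), since |⟨244⟩| = 131.
216^131 mod 263 = 1.
Since 1 = 1, 216 lies in the subgroup.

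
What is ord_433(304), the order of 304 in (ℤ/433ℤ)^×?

432

The order of 304 must divide p − 1 = 432 = 2^4 · 3^3.
Divisors: 1, 2, 3, 4, 6, 8, 9, 12, 16, 18, 24, 27, 36, 48, 54, 72, 108, 144, 216, 432.
Check each in increasing order: 304^1 ≡ 304;  304^2 ≡ 187;  304^3 ≡ 125;  304^4 ≡ 329;  304^6 ≡ 37;  304^8 ≡ 424;  304^9 ≡ 295;  304^12 ≡ 70;  304^16 ≡ 81;  304^18 ≡ 425;  304^24 ≡ 137;  304^27 ≡ 238;  304^36 ≡ 64;  304^48 ≡ 150;  304^54 ≡ 354;  304^72 ≡ 199;  304^108 ≡ 179;  304^144 ≡ 198;  304^216 ≡ 432;  304^432 ≡ 1.
Smallest exponent giving 1 is 432.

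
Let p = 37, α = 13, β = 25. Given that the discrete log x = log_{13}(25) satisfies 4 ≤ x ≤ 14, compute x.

14

Compute 13^4 mod 37 = 34, then multiply by 13 repeatedly:
  13^4=34  13^5=35  13^6=11  13^7=32  13^8=9
  13^9=6  13^10=4  13^11=15  13^12=10  13^13=19
  13^14=25
Found 25 at exponent 14.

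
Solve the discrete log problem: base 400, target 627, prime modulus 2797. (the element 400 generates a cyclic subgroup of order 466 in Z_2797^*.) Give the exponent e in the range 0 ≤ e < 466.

464

Baby-step giant-step with m = ceil(sqrt(466)) = 22.
Baby table (400^j mod 2797 for j=0..21):
  0:1  1:400  2:571  3:1843  4:1589  5:681  6:1091  7:68
  8:2027  9:2467  10:2256  11:1766  12:1556  13:1466  14:1827  15:783
  16:2733  17:2370  18:2614  19:2319  20:1793  21:1168
Giant step factor: 400^(-22) ≡ 2437 (mod 2797).
Scan 627·2437^i mod 2797 for i = 0, 1, …:
  i=0: 627   i=1: 837   i=2: 756   i=3: 1946
  i=4: 1487   i=5: 1704   i=6: 1900   i=7: 1265
  i=8: 511   i=9: 642     …   i=20: 1731
  i=21: 571
Match at i=21, j=2: e = 21·22 + 2 = 464.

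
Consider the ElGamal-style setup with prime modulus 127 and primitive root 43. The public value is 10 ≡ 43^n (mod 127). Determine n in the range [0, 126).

75

Baby-step giant-step with m = ceil(sqrt(126)) = 12.
Baby table (43^j mod 127 for j=0..11):
  0:1  1:43  2:71  3:5  4:88  5:101  6:25  7:59
  8:124  9:125  10:41  11:112
Giant step factor: 43^(-12) ≡ 38 (mod 127).
Scan 10·38^i mod 127 for i = 0, 1, …:
  i=0: 10   i=1: 126   i=2: 89   i=3: 80
  i=4: 119   i=5: 77   i=6: 5
Match at i=6, j=3: n = 6·12 + 3 = 75.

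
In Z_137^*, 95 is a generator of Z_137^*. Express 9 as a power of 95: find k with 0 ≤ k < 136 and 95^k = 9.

18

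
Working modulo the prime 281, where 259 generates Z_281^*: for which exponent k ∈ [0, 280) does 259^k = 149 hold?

Baby-step giant-step with m = ceil(sqrt(280)) = 17.
Baby table (259^j mod 281 for j=0..16):
  0:1  1:259  2:203  3:30  4:183  5:189  6:57  7:151
  8:50  9:24  10:34  11:95  12:158  13:177  14:40  15:244
  16:252
Giant step factor: 259^(-17) ≡ 159 (mod 281).
Scan 149·159^i mod 281 for i = 0, 1, …:
  i=0: 149   i=1: 87   i=2: 64   i=3: 60
  i=4: 267   i=5: 22   i=6: 126   i=7: 83
  i=8: 271   i=9: 96   i=10: 90   i=11: 260
  i=12: 33   i=13: 189
Match at i=13, j=5: k = 13·17 + 5 = 226.

226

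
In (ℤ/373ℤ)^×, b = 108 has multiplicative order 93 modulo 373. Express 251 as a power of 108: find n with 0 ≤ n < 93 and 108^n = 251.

28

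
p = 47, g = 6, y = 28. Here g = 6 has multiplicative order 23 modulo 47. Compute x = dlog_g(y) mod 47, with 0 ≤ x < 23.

3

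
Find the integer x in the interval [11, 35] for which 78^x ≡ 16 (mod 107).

Compute 78^11 mod 107 = 98, then multiply by 78 repeatedly:
  78^11=98  78^12=47  78^13=28  78^14=44  78^15=8
  78^16=89  78^17=94  78^18=56  78^19=88  78^20=16
Found 16 at exponent 20.

20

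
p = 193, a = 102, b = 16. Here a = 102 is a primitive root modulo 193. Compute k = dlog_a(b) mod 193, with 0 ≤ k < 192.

Baby-step giant-step with m = ceil(sqrt(192)) = 14.
Baby table (102^j mod 193 for j=0..13):
  0:1  1:102  2:175  3:94  4:131  5:45  6:151  7:155
  8:177  9:105  10:95  11:40  12:27  13:52
Giant step factor: 102^(-14) ≡ 110 (mod 193).
Scan 16·110^i mod 193 for i = 0, 1, …:
  i=0: 16   i=1: 23   i=2: 21   i=3: 187
  i=4: 112   i=5: 161   i=6: 147   i=7: 151
Match at i=7, j=6: k = 7·14 + 6 = 104.

104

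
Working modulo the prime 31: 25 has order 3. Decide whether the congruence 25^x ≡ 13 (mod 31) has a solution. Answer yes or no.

no

⟨25⟩ has order 3; its elements mod 31 are {1, 5, 25}.
13 is not in this set.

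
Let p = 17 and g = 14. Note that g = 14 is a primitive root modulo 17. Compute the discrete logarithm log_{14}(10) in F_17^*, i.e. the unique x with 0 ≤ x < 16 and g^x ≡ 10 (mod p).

11

Successive powers of 14 modulo 17:
  14^0=1  14^1=14  14^2=9  14^3=7  14^4=13  14^5=12
  14^6=15  14^7=6  14^8=16  14^9=3  14^10=8  14^11=10
So 14^11 ≡ 10 (mod 17), giving x = 11.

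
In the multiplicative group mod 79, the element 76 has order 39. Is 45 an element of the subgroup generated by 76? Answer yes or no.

45 ∈ ⟨76⟩ iff 45^39 ≡ 1 (mod 79), since |⟨76⟩| = 39.
45^39 mod 79 = 1.
Since 1 = 1, 45 lies in the subgroup.

yes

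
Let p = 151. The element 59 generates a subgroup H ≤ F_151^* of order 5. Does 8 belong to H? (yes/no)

yes

8 ∈ ⟨59⟩ iff 8^5 ≡ 1 (mod 151), since |⟨59⟩| = 5.
8^5 mod 151 = 1.
Since 1 = 1, 8 lies in the subgroup.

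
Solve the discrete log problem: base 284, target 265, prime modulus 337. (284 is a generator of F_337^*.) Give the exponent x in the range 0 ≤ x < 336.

196

Baby-step giant-step with m = ceil(sqrt(336)) = 19.
Baby table (284^j mod 337 for j=0..18):
  0:1  1:284  2:113  3:77  4:300  5:276  6:200  7:184
  8:21  9:235  10:14  11:269  12:234  13:67  14:156  15:157
  16:104  17:217  18:294
Giant step factor: 284^(-19) ≡ 139 (mod 337).
Scan 265·139^i mod 337 for i = 0, 1, …:
  i=0: 265   i=1: 102   i=2: 24   i=3: 303
  i=4: 329   i=5: 236   i=6: 115   i=7: 146
  i=8: 74   i=9: 176   i=10: 200
Match at i=10, j=6: x = 10·19 + 6 = 196.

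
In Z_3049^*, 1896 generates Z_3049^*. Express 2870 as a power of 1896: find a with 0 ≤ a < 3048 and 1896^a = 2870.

Baby-step giant-step with m = ceil(sqrt(3048)) = 56.
Baby table (1896^j mod 3049 for j=0..55):
  0:1  1:1896  2:45  3:2997  4:2025  5:709  6:2704  7:1415
  8:2769  9:2695  10:2645  11:2364  12:114  13:2714  14:2081  15:170
  16:2175  17:1552  18:307  19:2762  20:1619  21:2330  22:2728  23:1184
  24:800  25:1447  26:2461  27:1086  28:981  29:86  30:1459  31:821
  32:1626  33:357  34:3043  35:820  36:2779  37:312  38:46  39:1844
  40:2070  41:657  42:1680  43:2124  44:2424  45:1061  46:2365  47:2010
  48:2759  49:2029  50:2195  51:2884  52:1207  53:1722  54:2482  55:1265
Giant step factor: 1896^(-56) ≡ 2544 (mod 3049).
Scan 2870·2544^i mod 3049 for i = 0, 1, …:
  i=0: 2870   i=1: 1974   i=2: 153   i=3: 2009
  i=4: 772   i=5: 412   i=6: 2321   i=7: 1760
  i=8: 1508   i=9: 710     …   i=44: 136
  i=45: 1447
Match at i=45, j=25: a = 45·56 + 25 = 2545.

2545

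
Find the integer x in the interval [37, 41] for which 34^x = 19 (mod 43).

41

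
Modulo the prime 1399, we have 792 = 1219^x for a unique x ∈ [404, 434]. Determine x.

414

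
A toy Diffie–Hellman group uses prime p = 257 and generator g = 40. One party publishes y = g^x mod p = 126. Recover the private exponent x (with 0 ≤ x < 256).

Baby-step giant-step with m = ceil(sqrt(256)) = 16.
Baby table (40^j mod 257 for j=0..15):
  0:1  1:40  2:58  3:7  4:23  5:149  6:49  7:161
  8:15  9:86  10:99  11:105  12:88  13:179  14:221  15:102
Giant step factor: 40^(-16) ≡ 8 (mod 257).
Scan 126·8^i mod 257 for i = 0, 1, …:
  i=0: 126   i=1: 237   i=2: 97   i=3: 5
  i=4: 40
Match at i=4, j=1: x = 4·16 + 1 = 65.

65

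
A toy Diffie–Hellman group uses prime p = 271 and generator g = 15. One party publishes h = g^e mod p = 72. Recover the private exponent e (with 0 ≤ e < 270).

168

Baby-step giant-step with m = ceil(sqrt(270)) = 17.
Baby table (15^j mod 271 for j=0..16):
  0:1  1:15  2:225  3:123  4:219  5:33  6:224  7:108
  8:265  9:181  10:5  11:75  12:41  13:73  14:11  15:165
  16:36
Giant step factor: 15^(-17) ≡ 135 (mod 271).
Scan 72·135^i mod 271 for i = 0, 1, …:
  i=0: 72   i=1: 235   i=2: 18   i=3: 262
  i=4: 140   i=5: 201   i=6: 35   i=7: 118
  i=8: 212   i=9: 165
Match at i=9, j=15: e = 9·17 + 15 = 168.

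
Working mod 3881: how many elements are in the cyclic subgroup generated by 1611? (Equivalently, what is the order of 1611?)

3880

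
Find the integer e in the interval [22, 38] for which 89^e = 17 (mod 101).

30

Compute 89^22 mod 101 = 45, then multiply by 89 repeatedly:
  89^22=45  89^23=66  89^24=16  89^25=10  89^26=82
  89^27=26  89^28=92  89^29=7  89^30=17
Found 17 at exponent 30.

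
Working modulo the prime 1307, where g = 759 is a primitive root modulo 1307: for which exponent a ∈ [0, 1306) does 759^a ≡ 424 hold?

1012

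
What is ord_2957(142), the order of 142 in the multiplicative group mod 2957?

The order of 142 must divide p − 1 = 2956 = 2^2 · 739.
Divisors: 1, 2, 4, 739, 1478, 2956.
Check each in increasing order: 142^1 ≡ 142;  142^2 ≡ 2422;  142^4 ≡ 2353;  142^739 ≡ 1.
Smallest exponent giving 1 is 739.

739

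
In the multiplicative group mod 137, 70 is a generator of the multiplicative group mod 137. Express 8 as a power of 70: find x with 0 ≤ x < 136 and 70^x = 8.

42

Baby-step giant-step with m = ceil(sqrt(136)) = 12.
Baby table (70^j mod 137 for j=0..11):
  0:1  1:70  2:105  3:89  4:65  5:29  6:112  7:31
  8:115  9:104  10:19  11:97
Giant step factor: 70^(-12) ≡ 121 (mod 137).
Scan 8·121^i mod 137 for i = 0, 1, …:
  i=0: 8   i=1: 9   i=2: 130   i=3: 112
Match at i=3, j=6: x = 3·12 + 6 = 42.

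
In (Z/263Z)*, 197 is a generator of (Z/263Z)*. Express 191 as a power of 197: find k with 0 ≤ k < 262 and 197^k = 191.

Baby-step giant-step with m = ceil(sqrt(262)) = 17.
Baby table (197^j mod 263 for j=0..16):
  0:1  1:197  2:148  3:226  4:75  5:47  6:54  7:118
  8:102  9:106  10:105  11:171  12:23  13:60  14:248  15:201
  16:147
Giant step factor: 197^(-17) ≡ 127 (mod 263).
Scan 191·127^i mod 263 for i = 0, 1, …:
  i=0: 191   i=1: 61   i=2: 120   i=3: 249
  i=4: 63   i=5: 111   i=6: 158   i=7: 78
  i=8: 175   i=9: 133     …   i=13: 48
  i=14: 47
Match at i=14, j=5: k = 14·17 + 5 = 243.

243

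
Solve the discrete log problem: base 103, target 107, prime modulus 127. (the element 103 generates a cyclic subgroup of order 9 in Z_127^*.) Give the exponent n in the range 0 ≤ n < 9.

6

Successive powers of 103 modulo 127:
  103^0=1  103^1=103  103^2=68  103^3=19  103^4=52  103^5=22
  103^6=107
So 103^6 ≡ 107 (mod 127), giving n = 6.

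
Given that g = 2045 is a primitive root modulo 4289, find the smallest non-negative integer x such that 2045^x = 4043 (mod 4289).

Baby-step giant-step with m = ceil(sqrt(4288)) = 66.
Baby table (2045^j mod 4289 for j=0..65):
  0:1  1:2045  2:250  3:859  4:2454  5:300  6:173  7:2087
  8:360  9:2781  10:4220  11:432  12:4195  13:775  14:2234  15:745
  16:930  17:1823  18:894  19:1116  20:472  21:215  22:2197  23:2282
  24:258  25:63  26:165  27:2883  28:2649  29:198  30:1744  31:2321
  32:2811  33:1235  34:3643  35:4231  36:1482  37:2656  38:1646  39:3494
  40:4045  41:2833  42:3335  43:565  44:1684  45:4002  46:678  47:1163
  48:2229  49:3387  50:3969  51:1817  52:1491  53:3905  54:3896  55:2647
  56:397  57:1244  58:603  59:2192  60:635  61:3297  62:57  63:762
  64:1383  65:1784
Giant step factor: 2045^(-66) ≡ 3410 (mod 4289).
Scan 4043·3410^i mod 4289 for i = 0, 1, …:
  i=0: 4043   i=1: 1784
Match at i=1, j=65: x = 1·66 + 65 = 131.

131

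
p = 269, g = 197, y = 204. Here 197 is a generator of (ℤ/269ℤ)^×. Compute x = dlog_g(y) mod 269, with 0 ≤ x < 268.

Baby-step giant-step with m = ceil(sqrt(268)) = 17.
Baby table (197^j mod 269 for j=0..16):
  0:1  1:197  2:73  3:124  4:218  5:175  6:43  7:132
  8:180  9:221  10:228  11:262  12:235  13:27  14:208  15:88
  16:120
Giant step factor: 197^(-17) ≡ 42 (mod 269).
Scan 204·42^i mod 269 for i = 0, 1, …:
  i=0: 204   i=1: 229   i=2: 203   i=3: 187
  i=4: 53   i=5: 74   i=6: 149   i=7: 71
  i=8: 23   i=9: 159     …   i=13: 69
  i=14: 208
Match at i=14, j=14: x = 14·17 + 14 = 252.

252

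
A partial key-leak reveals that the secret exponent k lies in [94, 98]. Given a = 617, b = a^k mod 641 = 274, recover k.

96

Compute 617^94 mod 641 = 479, then multiply by 617 repeatedly:
  617^94=479  617^95=42  617^96=274
Found 274 at exponent 96.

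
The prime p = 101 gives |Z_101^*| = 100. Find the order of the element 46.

100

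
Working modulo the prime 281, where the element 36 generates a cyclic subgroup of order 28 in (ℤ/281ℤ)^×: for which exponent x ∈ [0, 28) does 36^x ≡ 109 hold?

16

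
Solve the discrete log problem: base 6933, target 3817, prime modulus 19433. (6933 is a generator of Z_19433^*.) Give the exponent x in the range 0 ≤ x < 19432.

Baby-step giant-step with m = ceil(sqrt(19432)) = 140.
Baby table (6933^j mod 19433 for j=0..139):
  0:1  1:6933  2:8680  3:13872  4:659  5:2092  6:6818  7:8138
  8:6755  9:18318  10:4039  11:18867  12:1388  13:3669  14:18813  15:15666
  16:1341  17:8179  18:18946  19:4971  20:9234  21:7020  22:9428  23:11145
  24:2677  25:1126  26:13925  27:18314  28:15173  29:3580  30:4199  31:1033
  32:10445  33:7827  34:7655  35:592  36:3973  37:8248  38:11498  39:1468
  40:14185  41:13625  42:17745  43:15195  44:642  45:829  46:14722  47:5510
  48:14985  49:2187  50:4731  51:16552  52:3151  53:3191  54:8449  55:5855
  56:16611  57:4105  58:10053  59:10711  60:5870  61:4008  62:17707  63:4370
  64:1163  65:17817  66:9113  67:3746  68:8530  69:3871  70:670  71:623
  72:5133  73:5266  74:14004  75:2464  76:1305  77:11220  78:17394  79:10837
  80:4943  81:9440  82:16609  83:9672  84:12126  85:2400  86:4552  87:19257
  88:4071  89:7527  90:7086  91:614  92:1035  93:4878  94:5754  95:15966
  96:1910  97:8157  98:2451  99:8341  100:14978  101:11955  102:2270  103:16613
  104:17971  105:7980  106:19022  107:7188  108:8192  109:11910  110:1213  111:14673
  112:15587  113:17191  114:2614  115:11306  116:11209  117:18863  118:12522  119:7815
  120:2191  121:13030  122:12406  123:340  124:5827  125:16817  126:13694  127:10297
  128:11692  129:5593  130:7434  131:3606  132:9560  133:12950  134:1890  135:5528
  136:3748  137:2963  138:1798  139:8981
Giant step factor: 6933^(-140) ≡ 15208 (mod 19433).
Scan 3817·15208^i mod 19433 for i = 0, 1, …:
  i=0: 3817   i=1: 2565   i=2: 6489   i=3: 3938
  i=4: 16031   i=5: 12463   i=6: 7255   i=7: 12899
  i=8: 11290   i=9: 7765     …   i=122: 9943
  i=123: 4971
Match at i=123, j=19: x = 123·140 + 19 = 17239.

17239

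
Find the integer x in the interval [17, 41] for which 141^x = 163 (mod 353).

Compute 141^17 mod 353 = 258, then multiply by 141 repeatedly:
  141^17=258  141^18=19  141^19=208  141^20=29  141^21=206
  141^22=100  141^23=333  141^24=4  141^25=211  141^26=99
  141^27=192  141^28=244  141^29=163
Found 163 at exponent 29.

29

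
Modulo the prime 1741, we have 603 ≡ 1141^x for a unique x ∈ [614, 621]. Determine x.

Compute 1141^614 mod 1741 = 530, then multiply by 1141 repeatedly:
  1141^614=530  1141^615=603
Found 603 at exponent 615.

615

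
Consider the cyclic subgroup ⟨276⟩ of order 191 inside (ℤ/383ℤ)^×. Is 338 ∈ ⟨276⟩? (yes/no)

yes

338 ∈ ⟨276⟩ iff 338^191 ≡ 1 (mod 383), since |⟨276⟩| = 191.
338^191 mod 383 = 1.
Since 1 = 1, 338 lies in the subgroup.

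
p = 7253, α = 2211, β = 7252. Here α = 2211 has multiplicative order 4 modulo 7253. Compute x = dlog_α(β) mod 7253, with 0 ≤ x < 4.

2

Successive powers of 2211 modulo 7253:
  2211^0=1  2211^1=2211  2211^2=7252
So 2211^2 ≡ 7252 (mod 7253), giving x = 2.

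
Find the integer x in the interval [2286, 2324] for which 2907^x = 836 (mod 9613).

Compute 2907^2286 mod 9613 = 7261, then multiply by 2907 repeatedly:
  2907^2286=7261  2907^2287=7192  2907^2288=8482  2907^2289=9442  2907^2290=2779
  2907^2291=3633  2907^2292=6057  2907^2293=6296  2907^2294=8933  2907^2295=3518
  2907^2296=8207  2907^2297=7896  2907^2298=7441  2907^2299=1737  2907^2300=2634
  2907^2301=5090  2907^2302=2223  2907^2303=2325  2907^2304=836
Found 836 at exponent 2304.

2304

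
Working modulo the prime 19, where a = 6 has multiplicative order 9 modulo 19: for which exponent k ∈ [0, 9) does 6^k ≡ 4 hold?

4

Successive powers of 6 modulo 19:
  6^0=1  6^1=6  6^2=17  6^3=7  6^4=4
So 6^4 ≡ 4 (mod 19), giving k = 4.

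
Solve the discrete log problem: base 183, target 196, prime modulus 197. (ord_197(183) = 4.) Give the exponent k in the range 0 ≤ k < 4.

Successive powers of 183 modulo 197:
  183^0=1  183^1=183  183^2=196
So 183^2 ≡ 196 (mod 197), giving k = 2.

2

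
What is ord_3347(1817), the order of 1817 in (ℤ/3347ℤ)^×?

The order of 1817 must divide p − 1 = 3346 = 2 · 7 · 239.
Divisors: 1, 2, 7, 14, 239, 478, 1673, 3346.
Check each in increasing order: 1817^1 ≡ 1817;  1817^2 ≡ 1347;  1817^7 ≡ 922;  1817^14 ≡ 3293;  1817^239 ≡ 3346;  1817^478 ≡ 1.
Smallest exponent giving 1 is 478.

478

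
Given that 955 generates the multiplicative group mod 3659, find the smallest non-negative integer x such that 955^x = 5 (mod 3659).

1920

Baby-step giant-step with m = ceil(sqrt(3658)) = 61.
Baby table (955^j mod 3659 for j=0..60):
  0:1  1:955  2:934  3:2833  4:1514  5:565  6:1702  7:814
  8:1662  9:2863  10:892  11:2972  12:2535  13:2326  14:317  15:2697
  16:3358  17:1606  18:609  19:3473  20:1661  21:1908  22:3617  23:139
  24:1021  25:1761  26:2274  27:1883  28:1696  29:2402  30:3376  31:501
  32:2785  33:3241  34:3300  35:1101  36:1322  37:155  38:1665  39:2069
  40:35  41:494  42:3418  43:362  44:1764  45:1480  46:1026  47:2877
  48:3285  49:1412  50:1948  51:1568  52:909  53:912  54:118  55:2920
  56:442  57:1325  58:3020  59:808  60:3250
Giant step factor: 955^(-61) ≡ 2252 (mod 3659).
Scan 5·2252^i mod 3659 for i = 0, 1, …:
  i=0: 5   i=1: 283   i=2: 650   i=3: 200
  i=4: 343   i=5: 387   i=6: 682   i=7: 2743
  i=8: 844   i=9: 1667     …   i=30: 2318
  i=31: 2402
Match at i=31, j=29: x = 31·61 + 29 = 1920.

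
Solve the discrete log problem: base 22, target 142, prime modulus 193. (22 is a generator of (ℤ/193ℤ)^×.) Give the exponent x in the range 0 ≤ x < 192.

139

Baby-step giant-step with m = ceil(sqrt(192)) = 14.
Baby table (22^j mod 193 for j=0..13):
  0:1  1:22  2:98  3:33  4:147  5:146  6:124  7:26
  8:186  9:39  10:86  11:155  12:129  13:136
Giant step factor: 22^(-14) ≡ 2 (mod 193).
Scan 142·2^i mod 193 for i = 0, 1, …:
  i=0: 142   i=1: 91   i=2: 182   i=3: 171
  i=4: 149   i=5: 105   i=6: 17   i=7: 34
  i=8: 68   i=9: 136
Match at i=9, j=13: x = 9·14 + 13 = 139.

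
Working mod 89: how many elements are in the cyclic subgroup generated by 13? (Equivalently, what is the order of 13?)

88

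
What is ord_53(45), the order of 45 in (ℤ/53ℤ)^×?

The order of 45 must divide p − 1 = 52 = 2^2 · 13.
Divisors: 1, 2, 4, 13, 26, 52.
Check each in increasing order: 45^1 ≡ 45;  45^2 ≡ 11;  45^4 ≡ 15;  45^13 ≡ 30;  45^26 ≡ 52;  45^52 ≡ 1.
Smallest exponent giving 1 is 52.

52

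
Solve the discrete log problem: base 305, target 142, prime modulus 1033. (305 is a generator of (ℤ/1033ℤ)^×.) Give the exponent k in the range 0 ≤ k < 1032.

Baby-step giant-step with m = ceil(sqrt(1032)) = 33.
Baby table (305^j mod 1033 for j=0..32):
  0:1  1:305  2:55  3:247  4:959  5:156  6:62  7:316
  8:311  9:852  10:577  11:375  12:745  13:998  14:688  15:141
  16:652  17:524  18:738  19:929  20:303  21:478  22:137  23:465
  24:304  25:783  26:192  27:712  28:230  29:939  30:254  31:1028
  32:541
Giant step factor: 305^(-33) ≡ 740 (mod 1033).
Scan 142·740^i mod 1033 for i = 0, 1, …:
  i=0: 142   i=1: 747   i=2: 125   i=3: 563
  i=4: 321   i=5: 983   i=6: 188   i=7: 698
  i=8: 20   i=9: 338     …   i=19: 479
  i=20: 141
Match at i=20, j=15: k = 20·33 + 15 = 675.

675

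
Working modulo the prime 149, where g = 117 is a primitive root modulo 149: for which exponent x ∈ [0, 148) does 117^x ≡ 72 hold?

Baby-step giant-step with m = ceil(sqrt(148)) = 13.
Baby table (117^j mod 149 for j=0..12):
  0:1  1:117  2:130  3:12  4:63  5:70  6:144  7:11
  8:95  9:89  10:132  11:97  12:25
Giant step factor: 117^(-13) ≡ 65 (mod 149).
Scan 72·65^i mod 149 for i = 0, 1, …:
  i=0: 72   i=1: 61   i=2: 91   i=3: 104
  i=4: 55   i=5: 148   i=6: 84   i=7: 96
  i=8: 131   i=9: 22   i=10: 89
Match at i=10, j=9: x = 10·13 + 9 = 139.

139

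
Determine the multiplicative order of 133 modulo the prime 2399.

2398

The order of 133 must divide p − 1 = 2398 = 2 · 11 · 109.
Divisors: 1, 2, 11, 22, 109, 218, 1199, 2398.
Check each in increasing order: 133^1 ≡ 133;  133^2 ≡ 896;  133^11 ≡ 259;  133^22 ≡ 2308;  133^109 ≡ 1447;  133^218 ≡ 1881;  133^1199 ≡ 2398;  133^2398 ≡ 1.
Smallest exponent giving 1 is 2398.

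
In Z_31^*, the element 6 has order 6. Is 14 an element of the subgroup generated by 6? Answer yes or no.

no

14 ∈ ⟨6⟩ iff 14^6 ≡ 1 (mod 31), since |⟨6⟩| = 6.
14^6 mod 31 = 8.
Since 8 ≠ 1, 14 does not lie in the subgroup.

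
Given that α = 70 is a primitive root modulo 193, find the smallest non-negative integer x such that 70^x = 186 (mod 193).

152

Baby-step giant-step with m = ceil(sqrt(192)) = 14.
Baby table (70^j mod 193 for j=0..13):
  0:1  1:70  2:75  3:39  4:28  5:30  6:170  7:127
  8:12  9:68  10:128  11:82  12:143  13:167
Giant step factor: 70^(-14) ≡ 93 (mod 193).
Scan 186·93^i mod 193 for i = 0, 1, …:
  i=0: 186   i=1: 121   i=2: 59   i=3: 83
  i=4: 192   i=5: 100   i=6: 36   i=7: 67
  i=8: 55   i=9: 97   i=10: 143
Match at i=10, j=12: x = 10·14 + 12 = 152.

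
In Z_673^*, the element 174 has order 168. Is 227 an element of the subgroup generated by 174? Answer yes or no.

227 ∈ ⟨174⟩ iff 227^168 ≡ 1 (mod 673), since |⟨174⟩| = 168.
227^168 mod 673 = 672.
Since 672 ≠ 1, 227 does not lie in the subgroup.

no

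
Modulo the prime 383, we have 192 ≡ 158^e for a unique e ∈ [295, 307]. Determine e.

Compute 158^295 mod 383 = 97, then multiply by 158 repeatedly:
  158^295=97  158^296=6  158^297=182  158^298=31  158^299=302
  158^300=224  158^301=156  158^302=136  158^303=40  158^304=192
Found 192 at exponent 304.

304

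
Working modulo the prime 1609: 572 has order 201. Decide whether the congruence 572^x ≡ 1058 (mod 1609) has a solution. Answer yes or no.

no

1058 ∈ ⟨572⟩ iff 1058^201 ≡ 1 (mod 1609), since |⟨572⟩| = 201.
1058^201 mod 1609 = 523.
Since 523 ≠ 1, 1058 does not lie in the subgroup.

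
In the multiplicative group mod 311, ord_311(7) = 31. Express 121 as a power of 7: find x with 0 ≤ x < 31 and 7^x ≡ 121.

13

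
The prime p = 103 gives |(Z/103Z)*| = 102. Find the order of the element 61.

The order of 61 must divide p − 1 = 102 = 2 · 3 · 17.
Divisors: 1, 2, 3, 6, 17, 34, 51, 102.
Check each in increasing order: 61^1 ≡ 61;  61^2 ≡ 13;  61^3 ≡ 72;  61^6 ≡ 34;  61^17 ≡ 1.
Smallest exponent giving 1 is 17.

17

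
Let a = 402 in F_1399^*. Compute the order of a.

The order of 402 must divide p − 1 = 1398 = 2 · 3 · 233.
Divisors: 1, 2, 3, 6, 233, 466, 699, 1398.
Check each in increasing order: 402^1 ≡ 402;  402^2 ≡ 719;  402^3 ≡ 844;  402^6 ≡ 245;  402^233 ≡ 1008;  402^466 ≡ 390;  402^699 ≡ 1.
Smallest exponent giving 1 is 699.

699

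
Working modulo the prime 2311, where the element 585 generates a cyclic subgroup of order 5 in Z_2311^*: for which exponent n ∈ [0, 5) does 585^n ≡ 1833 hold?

4

Successive powers of 585 modulo 2311:
  585^0=1  585^1=585  585^2=197  585^3=2006  585^4=1833
So 585^4 ≡ 1833 (mod 2311), giving n = 4.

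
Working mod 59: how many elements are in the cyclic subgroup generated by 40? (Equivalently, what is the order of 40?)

58

The order of 40 must divide p − 1 = 58 = 2 · 29.
Divisors: 1, 2, 29, 58.
Check each in increasing order: 40^1 ≡ 40;  40^2 ≡ 7;  40^29 ≡ 58;  40^58 ≡ 1.
Smallest exponent giving 1 is 58.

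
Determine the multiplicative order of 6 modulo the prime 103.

102

The order of 6 must divide p − 1 = 102 = 2 · 3 · 17.
Divisors: 1, 2, 3, 6, 17, 34, 51, 102.
Check each in increasing order: 6^1 ≡ 6;  6^2 ≡ 36;  6^3 ≡ 10;  6^6 ≡ 100;  6^17 ≡ 47;  6^34 ≡ 46;  6^51 ≡ 102;  6^102 ≡ 1.
Smallest exponent giving 1 is 102.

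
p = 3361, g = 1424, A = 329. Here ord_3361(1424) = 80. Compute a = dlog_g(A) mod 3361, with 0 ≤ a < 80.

Successive powers of 1424 modulo 3361:
  1424^0=1  1424^1=1424  1424^2=1093  1424^3=289  1424^4=1494  1424^5=3304
  1424^6=2857  1424^7=1558  1424^8=332  1424^9=2228  1424^10=3249  1424^11=1840
  1424^12=1941  1424^13=1242  1424^14=722  1424^15=3023  1424^16=2672  1424^17=276
  1424^18=3148  1424^19=2539  1424^20=2461  1424^21=2302  1424^22=1073  1424^23=2058
  1424^24=3161  1424^25=885  1424^26=3226  1424^27=2698  1424^28=329
So 1424^28 ≡ 329 (mod 3361), giving a = 28.

28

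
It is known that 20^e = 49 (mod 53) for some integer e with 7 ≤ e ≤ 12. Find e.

Compute 20^7 mod 53 = 21, then multiply by 20 repeatedly:
  20^7=21  20^8=49
Found 49 at exponent 8.

8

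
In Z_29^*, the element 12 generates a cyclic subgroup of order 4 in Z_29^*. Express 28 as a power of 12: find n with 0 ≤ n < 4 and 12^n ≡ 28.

2

Successive powers of 12 modulo 29:
  12^0=1  12^1=12  12^2=28
So 12^2 ≡ 28 (mod 29), giving n = 2.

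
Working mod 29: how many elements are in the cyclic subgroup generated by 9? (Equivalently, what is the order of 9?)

14

The order of 9 must divide p − 1 = 28 = 2^2 · 7.
Divisors: 1, 2, 4, 7, 14, 28.
Check each in increasing order: 9^1 ≡ 9;  9^2 ≡ 23;  9^4 ≡ 7;  9^7 ≡ 28;  9^14 ≡ 1.
Smallest exponent giving 1 is 14.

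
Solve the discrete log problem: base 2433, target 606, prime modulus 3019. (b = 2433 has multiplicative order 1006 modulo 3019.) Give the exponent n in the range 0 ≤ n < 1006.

Baby-step giant-step with m = ceil(sqrt(1006)) = 32.
Baby table (2433^j mod 3019 for j=0..31):
  0:1  1:2433  2:2249  3:1389  4:1176  5:2215  6:180  7:185
  8:274  9:2462  10:350  11:192  12:2210  13:91  14:1016  15:2386
  16:2620  17:1351  18:2311  19:1285  20:1740  21:782  22:636  23:1660
  24:2377  25:1856  26:2243  27:1886  28:2777  29:2938  30:2181  31:1990
Giant step factor: 2433^(-32) ≡ 2371 (mod 3019).
Scan 606·2371^i mod 3019 for i = 0, 1, …:
  i=0: 606   i=1: 2801   i=2: 2390   i=3: 27
  i=4: 618   i=5: 1063   i=6: 2527   i=7: 1821
  i=8: 421   i=9: 1921     …   i=14: 3006
  i=15: 2386
Match at i=15, j=15: n = 15·32 + 15 = 495.

495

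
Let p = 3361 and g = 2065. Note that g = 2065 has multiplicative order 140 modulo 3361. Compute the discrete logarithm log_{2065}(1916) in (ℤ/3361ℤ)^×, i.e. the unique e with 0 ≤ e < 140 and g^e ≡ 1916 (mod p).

110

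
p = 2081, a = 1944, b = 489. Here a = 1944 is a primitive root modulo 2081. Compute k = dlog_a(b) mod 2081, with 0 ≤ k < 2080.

Baby-step giant-step with m = ceil(sqrt(2080)) = 46.
Baby table (1944^j mod 2081 for j=0..45):
  0:1  1:1944  2:40  3:763  4:1600  5:1386  6:1570  7:1334
  8:370  9:1335  10:233  11:1375  12:996  13:894  14:301  15:383
  16:1635  17:753  18:889  19:986  20:183  21:1982  22:1077  23:202
  24:1460  25:1837  26:132  27:645  28:1118  29:828  30:1019  31:1905
  32:1221  33:1284  34:977  35:1416  36:1622  37:453  38:369  39:1472
  40:193  41:612  42:1477  43:1589  44:812  45:1130
Giant step factor: 1944^(-46) ≡ 533 (mod 2081).
Scan 489·533^i mod 2081 for i = 0, 1, …:
  i=0: 489   i=1: 512   i=2: 285   i=3: 2073
  i=4: 1979   i=5: 1821   i=6: 847   i=7: 1955
  i=8: 1515   i=9: 67     …   i=36: 1748
  i=37: 1477
Match at i=37, j=42: k = 37·46 + 42 = 1744.

1744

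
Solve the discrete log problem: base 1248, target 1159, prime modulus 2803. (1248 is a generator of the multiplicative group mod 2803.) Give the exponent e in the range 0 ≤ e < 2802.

Baby-step giant-step with m = ceil(sqrt(2802)) = 53.
Baby table (1248^j mod 2803 for j=0..52):
  0:1  1:1248  2:1839  3:2218  4:1503  5:537  6:259  7:887
  8:2594  9:2650  10:2463  11:1736  12:2612  13:2690  14:1929  15:2418
  16:1636  17:1144  18:985  19:1566  20:677  21:1193  22:471  23:1981
  24:42  25:1962  26:1557  27:657  28:1460  29:130  30:2469  31:815
  32:2434  33:1983  34:2538  35:34  36:387  37:860  38:2534  39:648
  40:1440  41:397  42:2128  43:1303  44:404  45:2455  46:161  47:1915
  48:1764  49:1117  50:925  51:2367  52:2457
Giant step factor: 1248^(-53) ≡ 2707 (mod 2803).
Scan 1159·2707^i mod 2803 for i = 0, 1, …:
  i=0: 1159   i=1: 856   i=2: 1914   i=3: 1254
  i=4: 145   i=5: 95   i=6: 2092   i=7: 984
  i=8: 838   i=9: 839     …   i=20: 2295
  i=21: 1117
Match at i=21, j=49: e = 21·53 + 49 = 1162.

1162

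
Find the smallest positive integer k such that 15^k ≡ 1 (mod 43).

The order of 15 must divide p − 1 = 42 = 2 · 3 · 7.
Divisors: 1, 2, 3, 6, 7, 14, 21, 42.
Check each in increasing order: 15^1 ≡ 15;  15^2 ≡ 10;  15^3 ≡ 21;  15^6 ≡ 11;  15^7 ≡ 36;  15^14 ≡ 6;  15^21 ≡ 1.
Smallest exponent giving 1 is 21.

21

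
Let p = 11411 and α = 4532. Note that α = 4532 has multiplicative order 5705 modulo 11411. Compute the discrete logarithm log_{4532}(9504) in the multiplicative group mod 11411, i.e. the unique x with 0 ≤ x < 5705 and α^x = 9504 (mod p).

883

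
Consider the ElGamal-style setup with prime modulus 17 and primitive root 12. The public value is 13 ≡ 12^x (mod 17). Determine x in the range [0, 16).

Successive powers of 12 modulo 17:
  12^0=1  12^1=12  12^2=8  12^3=11  12^4=13
So 12^4 ≡ 13 (mod 17), giving x = 4.

4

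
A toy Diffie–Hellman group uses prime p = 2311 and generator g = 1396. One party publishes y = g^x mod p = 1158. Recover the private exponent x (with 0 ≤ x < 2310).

2088

Baby-step giant-step with m = ceil(sqrt(2310)) = 49.
Baby table (1396^j mod 2311 for j=0..48):
  0:1  1:1396  2:643  3:960  4:2091  5:243  6:1822  7:1412
  8:2180  9:2004  10:1274  11:1345  12:1088  13:521  14:1662  15:2219
  16:984  17:930  18:1809  19:1752  20:754  21:1079  22:1823  23:497
  24:512  25:653  26:1054  27:1588  28:599  29:1933  30:1531  31:1912
  32:2258  33:2275  34:586  35:2273  36:105  37:987  38:496  39:1427
  40:10  41:94  42:1808  43:356  44:111  45:119  46:2043  47:254
  48:1001
Giant step factor: 1396^(-49) ≡ 204 (mod 2311).
Scan 1158·204^i mod 2311 for i = 0, 1, …:
  i=0: 1158   i=1: 510   i=2: 45   i=3: 2247
  i=4: 810   i=5: 1159   i=6: 714   i=7: 63
  i=8: 1297   i=9: 1134     …   i=41: 404
  i=42: 1531
Match at i=42, j=30: x = 42·49 + 30 = 2088.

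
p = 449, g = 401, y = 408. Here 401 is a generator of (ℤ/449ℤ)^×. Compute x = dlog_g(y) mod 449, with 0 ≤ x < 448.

198

Baby-step giant-step with m = ceil(sqrt(448)) = 22.
Baby table (401^j mod 449 for j=0..21):
  0:1  1:401  2:59  3:311  4:338  5:389  6:186  7:52
  8:198  9:374  10:8  11:65  12:23  13:243  14:10  15:418
  16:141  17:416  18:237  19:298  20:64  21:71
Giant step factor: 401^(-22) ≡ 388 (mod 449).
Scan 408·388^i mod 449 for i = 0, 1, …:
  i=0: 408   i=1: 256   i=2: 99   i=3: 247
  i=4: 199   i=5: 433   i=6: 78   i=7: 181
  i=8: 184   i=9: 1
Match at i=9, j=0: x = 9·22 + 0 = 198.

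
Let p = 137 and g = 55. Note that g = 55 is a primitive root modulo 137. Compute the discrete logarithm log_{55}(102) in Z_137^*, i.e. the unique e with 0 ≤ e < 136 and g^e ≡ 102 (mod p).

61

Baby-step giant-step with m = ceil(sqrt(136)) = 12.
Baby table (55^j mod 137 for j=0..11):
  0:1  1:55  2:11  3:57  4:121  5:79  6:98  7:47
  8:119  9:106  10:76  11:70
Giant step factor: 55^(-12) ≡ 49 (mod 137).
Scan 102·49^i mod 137 for i = 0, 1, …:
  i=0: 102   i=1: 66   i=2: 83   i=3: 94
  i=4: 85   i=5: 55
Match at i=5, j=1: e = 5·12 + 1 = 61.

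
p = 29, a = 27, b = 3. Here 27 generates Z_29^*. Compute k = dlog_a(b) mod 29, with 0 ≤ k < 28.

19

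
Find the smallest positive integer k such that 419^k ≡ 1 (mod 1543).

The order of 419 must divide p − 1 = 1542 = 2 · 3 · 257.
Divisors: 1, 2, 3, 6, 257, 514, 771, 1542.
Check each in increasing order: 419^1 ≡ 419;  419^2 ≡ 1202;  419^3 ≡ 620;  419^6 ≡ 193;  419^257 ≡ 1542;  419^514 ≡ 1.
Smallest exponent giving 1 is 514.

514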